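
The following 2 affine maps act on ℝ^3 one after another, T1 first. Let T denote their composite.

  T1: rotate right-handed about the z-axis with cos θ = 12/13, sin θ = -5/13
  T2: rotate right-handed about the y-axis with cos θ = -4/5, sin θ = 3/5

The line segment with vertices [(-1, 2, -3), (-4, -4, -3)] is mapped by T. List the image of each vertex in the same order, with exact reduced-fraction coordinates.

T1 rotate right-handed about the z-axis with cos θ = 12/13, sin θ = -5/13: (-1, 2, -3) → (-2/13, 29/13, -3); (-4, -4, -3) → (-68/13, -28/13, -3)
T2 rotate right-handed about the y-axis with cos θ = -4/5, sin θ = 3/5: (-2/13, 29/13, -3) → (-109/65, 29/13, 162/65); (-68/13, -28/13, -3) → (31/13, -28/13, 72/13)

image vertices: (-109/65, 29/13, 162/65), (31/13, -28/13, 72/13)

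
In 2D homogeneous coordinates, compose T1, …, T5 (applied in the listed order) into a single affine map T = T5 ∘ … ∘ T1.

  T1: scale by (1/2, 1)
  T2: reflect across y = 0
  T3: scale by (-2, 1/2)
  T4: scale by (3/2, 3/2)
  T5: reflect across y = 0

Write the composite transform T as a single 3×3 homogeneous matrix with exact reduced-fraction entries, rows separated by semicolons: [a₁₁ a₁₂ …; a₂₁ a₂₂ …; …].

T1 = [1/2 0 0; 0 1 0; 0 0 1]
T2·T1 = [1/2 0 0; 0 -1 0; 0 0 1]
T3·…·T1 = [-1 0 0; 0 -1/2 0; 0 0 1]
T4·…·T1 = [-3/2 0 0; 0 -3/4 0; 0 0 1]
T5·…·T1 = [-3/2 0 0; 0 3/4 0; 0 0 1]

T = [-3/2 0 0; 0 3/4 0; 0 0 1]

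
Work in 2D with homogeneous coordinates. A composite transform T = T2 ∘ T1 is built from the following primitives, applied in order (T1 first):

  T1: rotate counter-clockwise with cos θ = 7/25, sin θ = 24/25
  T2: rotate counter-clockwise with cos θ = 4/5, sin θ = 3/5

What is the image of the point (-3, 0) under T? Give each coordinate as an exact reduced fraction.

T1 rotate counter-clockwise with cos θ = 7/25, sin θ = 24/25: (-3, 0) → (-21/25, -72/25)
T2 rotate counter-clockwise with cos θ = 4/5, sin θ = 3/5: (-21/25, -72/25) → (132/125, -351/125)

T(p) = (132/125, -351/125)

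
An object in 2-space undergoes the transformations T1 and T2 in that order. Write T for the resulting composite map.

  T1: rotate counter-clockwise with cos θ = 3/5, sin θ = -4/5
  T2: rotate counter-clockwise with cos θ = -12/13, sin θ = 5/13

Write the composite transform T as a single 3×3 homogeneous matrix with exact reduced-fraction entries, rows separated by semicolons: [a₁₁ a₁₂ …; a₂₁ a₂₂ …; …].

T1 = [3/5 4/5 0; -4/5 3/5 0; 0 0 1]
T2·T1 = [-16/65 -63/65 0; 63/65 -16/65 0; 0 0 1]

T = [-16/65 -63/65 0; 63/65 -16/65 0; 0 0 1]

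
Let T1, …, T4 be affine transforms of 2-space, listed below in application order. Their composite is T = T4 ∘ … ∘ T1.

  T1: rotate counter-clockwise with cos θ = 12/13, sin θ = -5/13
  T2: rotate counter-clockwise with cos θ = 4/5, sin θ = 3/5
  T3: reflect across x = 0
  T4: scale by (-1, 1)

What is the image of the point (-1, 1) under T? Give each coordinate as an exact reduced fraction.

T1 rotate counter-clockwise with cos θ = 12/13, sin θ = -5/13: (-1, 1) → (-7/13, 17/13)
T2 rotate counter-clockwise with cos θ = 4/5, sin θ = 3/5: (-7/13, 17/13) → (-79/65, 47/65)
T3 reflect across x = 0: (-79/65, 47/65) → (79/65, 47/65)
T4 scale by (-1, 1): (79/65, 47/65) → (-79/65, 47/65)

T(p) = (-79/65, 47/65)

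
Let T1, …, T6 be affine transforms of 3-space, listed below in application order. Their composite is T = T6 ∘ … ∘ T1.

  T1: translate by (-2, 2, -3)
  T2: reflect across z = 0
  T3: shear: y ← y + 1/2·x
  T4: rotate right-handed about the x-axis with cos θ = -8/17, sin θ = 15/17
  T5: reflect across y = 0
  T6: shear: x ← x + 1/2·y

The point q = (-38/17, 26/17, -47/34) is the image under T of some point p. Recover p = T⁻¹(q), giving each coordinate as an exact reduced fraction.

p = (-1, -1, 1)

T1 = [1 0 0 -2; 0 1 0 2; 0 0 1 -3; 0 0 0 1]
T2·T1 = [1 0 0 -2; 0 1 0 2; 0 0 -1 3; 0 0 0 1]
T3·…·T1 = [1 0 0 -2; 1/2 1 0 1; 0 0 -1 3; 0 0 0 1]
T4·…·T1 = [1 0 0 -2; -4/17 -8/17 15/17 -53/17; 15/34 15/17 8/17 -9/17; 0 0 0 1]
T5·…·T1 = [1 0 0 -2; 4/17 8/17 -15/17 53/17; 15/34 15/17 8/17 -9/17; 0 0 0 1]
T6·…·T1 = [19/17 4/17 -15/34 -15/34; 4/17 8/17 -15/17 53/17; 15/34 15/17 8/17 -9/17; 0 0 0 1]
det M = 1; M⁻¹ = [1 -1/2 0 2; -1/2 49/68 15/17 -2; 0 -15/17 8/17 3; 0 0 0 1]
M⁻¹ · (-38/17, 26/17, -47/34)ᵀ = (-1, -1, 1)ᵀ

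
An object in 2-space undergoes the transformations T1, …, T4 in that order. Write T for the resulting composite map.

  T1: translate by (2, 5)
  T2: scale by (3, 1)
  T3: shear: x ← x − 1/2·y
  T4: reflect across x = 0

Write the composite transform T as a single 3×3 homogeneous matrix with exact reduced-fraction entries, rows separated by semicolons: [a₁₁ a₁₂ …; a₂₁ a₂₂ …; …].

T1 = [1 0 2; 0 1 5; 0 0 1]
T2·T1 = [3 0 6; 0 1 5; 0 0 1]
T3·…·T1 = [3 -1/2 7/2; 0 1 5; 0 0 1]
T4·…·T1 = [-3 1/2 -7/2; 0 1 5; 0 0 1]

T = [-3 1/2 -7/2; 0 1 5; 0 0 1]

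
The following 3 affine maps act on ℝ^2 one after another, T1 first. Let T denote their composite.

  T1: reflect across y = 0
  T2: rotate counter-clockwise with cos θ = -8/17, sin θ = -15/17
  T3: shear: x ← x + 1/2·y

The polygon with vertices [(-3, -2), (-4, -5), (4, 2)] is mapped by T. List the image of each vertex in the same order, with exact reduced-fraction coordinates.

T1 reflect across y = 0: (-3, -2) → (-3, 2); (-4, -5) → (-4, 5); (4, 2) → (4, -2)
T2 rotate counter-clockwise with cos θ = -8/17, sin θ = -15/17: (-3, 2) → (54/17, 29/17); (-4, 5) → (107/17, 20/17); (4, -2) → (-62/17, -44/17)
T3 shear: x ← x + 1/2·y: (54/17, 29/17) → (137/34, 29/17); (107/17, 20/17) → (117/17, 20/17); (-62/17, -44/17) → (-84/17, -44/17)

image vertices: (137/34, 29/17), (117/17, 20/17), (-84/17, -44/17)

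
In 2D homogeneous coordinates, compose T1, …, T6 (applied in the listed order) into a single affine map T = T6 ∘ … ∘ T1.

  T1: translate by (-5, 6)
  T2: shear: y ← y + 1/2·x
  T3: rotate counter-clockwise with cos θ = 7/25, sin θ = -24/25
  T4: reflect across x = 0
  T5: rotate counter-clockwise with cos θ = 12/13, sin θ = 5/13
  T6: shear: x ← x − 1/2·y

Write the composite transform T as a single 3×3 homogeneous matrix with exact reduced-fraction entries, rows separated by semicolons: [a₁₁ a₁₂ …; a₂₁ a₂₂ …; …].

T = [9/65 -61/65 -411/65; -341/325 -36/325 1489/325; 0 0 1]

T1 = [1 0 -5; 0 1 6; 0 0 1]
T2·T1 = [1 0 -5; 1/2 1 7/2; 0 0 1]
T3·…·T1 = [19/25 24/25 49/25; -41/50 7/25 289/50; 0 0 1]
T4·…·T1 = [-19/25 -24/25 -49/25; -41/50 7/25 289/50; 0 0 1]
T5·…·T1 = [-251/650 -323/325 -2621/650; -341/325 -36/325 1489/325; 0 0 1]
T6·…·T1 = [9/65 -61/65 -411/65; -341/325 -36/325 1489/325; 0 0 1]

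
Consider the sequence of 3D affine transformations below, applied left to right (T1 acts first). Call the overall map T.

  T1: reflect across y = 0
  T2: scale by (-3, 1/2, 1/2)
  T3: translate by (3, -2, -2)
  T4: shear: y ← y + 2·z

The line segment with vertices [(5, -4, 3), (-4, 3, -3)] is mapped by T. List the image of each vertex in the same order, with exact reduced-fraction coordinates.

image vertices: (-12, -1, -1/2), (15, -21/2, -7/2)

T1 reflect across y = 0: (5, -4, 3) → (5, 4, 3); (-4, 3, -3) → (-4, -3, -3)
T2 scale by (-3, 1/2, 1/2): (5, 4, 3) → (-15, 2, 3/2); (-4, -3, -3) → (12, -3/2, -3/2)
T3 translate by (3, -2, -2): (-15, 2, 3/2) → (-12, 0, -1/2); (12, -3/2, -3/2) → (15, -7/2, -7/2)
T4 shear: y ← y + 2·z: (-12, 0, -1/2) → (-12, -1, -1/2); (15, -7/2, -7/2) → (15, -21/2, -7/2)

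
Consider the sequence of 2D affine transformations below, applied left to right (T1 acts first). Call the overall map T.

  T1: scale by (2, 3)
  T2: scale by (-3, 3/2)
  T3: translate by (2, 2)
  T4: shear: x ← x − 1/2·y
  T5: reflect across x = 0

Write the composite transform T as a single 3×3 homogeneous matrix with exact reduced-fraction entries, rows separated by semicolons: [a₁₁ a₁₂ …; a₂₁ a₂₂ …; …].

T = [6 9/4 -1; 0 9/2 2; 0 0 1]

T1 = [2 0 0; 0 3 0; 0 0 1]
T2·T1 = [-6 0 0; 0 9/2 0; 0 0 1]
T3·…·T1 = [-6 0 2; 0 9/2 2; 0 0 1]
T4·…·T1 = [-6 -9/4 1; 0 9/2 2; 0 0 1]
T5·…·T1 = [6 9/4 -1; 0 9/2 2; 0 0 1]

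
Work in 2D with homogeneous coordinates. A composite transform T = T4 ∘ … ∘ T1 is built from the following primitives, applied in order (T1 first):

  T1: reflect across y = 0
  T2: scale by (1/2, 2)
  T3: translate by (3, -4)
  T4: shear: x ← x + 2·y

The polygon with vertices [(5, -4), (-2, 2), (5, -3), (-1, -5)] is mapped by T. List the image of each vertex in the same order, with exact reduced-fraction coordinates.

T1 reflect across y = 0: (5, -4) → (5, 4); (-2, 2) → (-2, -2); (5, -3) → (5, 3); (-1, -5) → (-1, 5)
T2 scale by (1/2, 2): (5, 4) → (5/2, 8); (-2, -2) → (-1, -4); (5, 3) → (5/2, 6); (-1, 5) → (-1/2, 10)
T3 translate by (3, -4): (5/2, 8) → (11/2, 4); (-1, -4) → (2, -8); (5/2, 6) → (11/2, 2); (-1/2, 10) → (5/2, 6)
T4 shear: x ← x + 2·y: (11/2, 4) → (27/2, 4); (2, -8) → (-14, -8); (11/2, 2) → (19/2, 2); (5/2, 6) → (29/2, 6)

image vertices: (27/2, 4), (-14, -8), (19/2, 2), (29/2, 6)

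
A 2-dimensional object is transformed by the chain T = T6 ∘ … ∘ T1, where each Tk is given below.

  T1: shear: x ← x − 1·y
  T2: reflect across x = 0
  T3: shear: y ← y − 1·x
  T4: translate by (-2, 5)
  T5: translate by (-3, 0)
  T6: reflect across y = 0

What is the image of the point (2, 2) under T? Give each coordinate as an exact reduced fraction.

T(p) = (-5, -7)

T1 shear: x ← x − 1·y: (2, 2) → (0, 2)
T2 reflect across x = 0: (0, 2) → (0, 2)
T3 shear: y ← y − 1·x: (0, 2) → (0, 2)
T4 translate by (-2, 5): (0, 2) → (-2, 7)
T5 translate by (-3, 0): (-2, 7) → (-5, 7)
T6 reflect across y = 0: (-5, 7) → (-5, -7)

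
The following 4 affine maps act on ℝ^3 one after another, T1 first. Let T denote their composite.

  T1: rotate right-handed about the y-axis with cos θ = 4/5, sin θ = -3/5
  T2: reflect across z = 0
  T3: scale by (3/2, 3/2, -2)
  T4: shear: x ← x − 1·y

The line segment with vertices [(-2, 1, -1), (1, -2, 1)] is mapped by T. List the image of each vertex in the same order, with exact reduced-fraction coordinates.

image vertices: (-3, 3/2, -4), (33/10, -3, 14/5)

T1 rotate right-handed about the y-axis with cos θ = 4/5, sin θ = -3/5: (-2, 1, -1) → (-1, 1, -2); (1, -2, 1) → (1/5, -2, 7/5)
T2 reflect across z = 0: (-1, 1, -2) → (-1, 1, 2); (1/5, -2, 7/5) → (1/5, -2, -7/5)
T3 scale by (3/2, 3/2, -2): (-1, 1, 2) → (-3/2, 3/2, -4); (1/5, -2, -7/5) → (3/10, -3, 14/5)
T4 shear: x ← x − 1·y: (-3/2, 3/2, -4) → (-3, 3/2, -4); (3/10, -3, 14/5) → (33/10, -3, 14/5)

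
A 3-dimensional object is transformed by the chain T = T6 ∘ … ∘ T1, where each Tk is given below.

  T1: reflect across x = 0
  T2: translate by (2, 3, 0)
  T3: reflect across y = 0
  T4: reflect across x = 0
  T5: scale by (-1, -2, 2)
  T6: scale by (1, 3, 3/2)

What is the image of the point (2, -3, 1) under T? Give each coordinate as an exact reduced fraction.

T1 reflect across x = 0: (2, -3, 1) → (-2, -3, 1)
T2 translate by (2, 3, 0): (-2, -3, 1) → (0, 0, 1)
T3 reflect across y = 0: (0, 0, 1) → (0, 0, 1)
T4 reflect across x = 0: (0, 0, 1) → (0, 0, 1)
T5 scale by (-1, -2, 2): (0, 0, 1) → (0, 0, 2)
T6 scale by (1, 3, 3/2): (0, 0, 2) → (0, 0, 3)

T(p) = (0, 0, 3)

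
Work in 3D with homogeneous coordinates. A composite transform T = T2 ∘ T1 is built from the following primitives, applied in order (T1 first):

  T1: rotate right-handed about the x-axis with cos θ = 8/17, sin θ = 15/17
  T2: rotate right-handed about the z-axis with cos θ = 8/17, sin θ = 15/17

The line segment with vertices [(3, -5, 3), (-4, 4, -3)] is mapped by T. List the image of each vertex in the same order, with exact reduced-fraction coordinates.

image vertices: (99/17, 5/17, -3), (-1699/289, -404/289, 36/17)

T1 rotate right-handed about the x-axis with cos θ = 8/17, sin θ = 15/17: (3, -5, 3) → (3, -5, -3); (-4, 4, -3) → (-4, 77/17, 36/17)
T2 rotate right-handed about the z-axis with cos θ = 8/17, sin θ = 15/17: (3, -5, -3) → (99/17, 5/17, -3); (-4, 77/17, 36/17) → (-1699/289, -404/289, 36/17)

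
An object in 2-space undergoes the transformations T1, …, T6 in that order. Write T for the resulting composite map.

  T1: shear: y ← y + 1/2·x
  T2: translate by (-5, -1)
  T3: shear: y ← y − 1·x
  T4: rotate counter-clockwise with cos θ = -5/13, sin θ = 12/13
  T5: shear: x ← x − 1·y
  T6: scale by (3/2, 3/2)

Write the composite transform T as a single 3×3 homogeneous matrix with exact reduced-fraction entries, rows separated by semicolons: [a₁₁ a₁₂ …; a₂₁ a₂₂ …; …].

T1 = [1 0 0; 1/2 1 0; 0 0 1]
T2·T1 = [1 0 -5; 1/2 1 -1; 0 0 1]
T3·…·T1 = [1 0 -5; -1/2 1 4; 0 0 1]
T4·…·T1 = [1/13 -12/13 -23/13; 29/26 -5/13 -80/13; 0 0 1]
T5·…·T1 = [-27/26 -7/13 57/13; 29/26 -5/13 -80/13; 0 0 1]
T6·…·T1 = [-81/52 -21/26 171/26; 87/52 -15/26 -120/13; 0 0 1]

T = [-81/52 -21/26 171/26; 87/52 -15/26 -120/13; 0 0 1]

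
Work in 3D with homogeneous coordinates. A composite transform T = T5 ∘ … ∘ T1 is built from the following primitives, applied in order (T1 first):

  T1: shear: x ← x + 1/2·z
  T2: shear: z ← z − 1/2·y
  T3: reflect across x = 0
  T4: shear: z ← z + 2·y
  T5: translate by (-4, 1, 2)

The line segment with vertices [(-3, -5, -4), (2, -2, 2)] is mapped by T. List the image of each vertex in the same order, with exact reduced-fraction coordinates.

image vertices: (1, -4, -19/2), (-7, -1, 1)

T1 shear: x ← x + 1/2·z: (-3, -5, -4) → (-5, -5, -4); (2, -2, 2) → (3, -2, 2)
T2 shear: z ← z − 1/2·y: (-5, -5, -4) → (-5, -5, -3/2); (3, -2, 2) → (3, -2, 3)
T3 reflect across x = 0: (-5, -5, -3/2) → (5, -5, -3/2); (3, -2, 3) → (-3, -2, 3)
T4 shear: z ← z + 2·y: (5, -5, -3/2) → (5, -5, -23/2); (-3, -2, 3) → (-3, -2, -1)
T5 translate by (-4, 1, 2): (5, -5, -23/2) → (1, -4, -19/2); (-3, -2, -1) → (-7, -1, 1)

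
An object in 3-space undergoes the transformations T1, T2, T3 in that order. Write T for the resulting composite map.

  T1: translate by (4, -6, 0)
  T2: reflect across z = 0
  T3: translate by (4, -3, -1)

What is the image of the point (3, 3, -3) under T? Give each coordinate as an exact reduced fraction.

T(p) = (11, -6, 2)

T1 translate by (4, -6, 0): (3, 3, -3) → (7, -3, -3)
T2 reflect across z = 0: (7, -3, -3) → (7, -3, 3)
T3 translate by (4, -3, -1): (7, -3, 3) → (11, -6, 2)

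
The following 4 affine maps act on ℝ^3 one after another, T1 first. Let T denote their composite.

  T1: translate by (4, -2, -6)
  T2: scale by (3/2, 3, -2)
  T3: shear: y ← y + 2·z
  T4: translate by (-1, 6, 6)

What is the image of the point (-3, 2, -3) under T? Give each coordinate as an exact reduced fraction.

T1 translate by (4, -2, -6): (-3, 2, -3) → (1, 0, -9)
T2 scale by (3/2, 3, -2): (1, 0, -9) → (3/2, 0, 18)
T3 shear: y ← y + 2·z: (3/2, 0, 18) → (3/2, 36, 18)
T4 translate by (-1, 6, 6): (3/2, 36, 18) → (1/2, 42, 24)

T(p) = (1/2, 42, 24)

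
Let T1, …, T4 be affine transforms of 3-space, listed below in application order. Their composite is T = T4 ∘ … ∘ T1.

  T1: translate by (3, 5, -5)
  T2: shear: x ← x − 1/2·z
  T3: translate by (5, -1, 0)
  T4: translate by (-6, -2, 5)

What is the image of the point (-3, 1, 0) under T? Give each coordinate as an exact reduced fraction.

T(p) = (3/2, 3, 0)

T1 translate by (3, 5, -5): (-3, 1, 0) → (0, 6, -5)
T2 shear: x ← x − 1/2·z: (0, 6, -5) → (5/2, 6, -5)
T3 translate by (5, -1, 0): (5/2, 6, -5) → (15/2, 5, -5)
T4 translate by (-6, -2, 5): (15/2, 5, -5) → (3/2, 3, 0)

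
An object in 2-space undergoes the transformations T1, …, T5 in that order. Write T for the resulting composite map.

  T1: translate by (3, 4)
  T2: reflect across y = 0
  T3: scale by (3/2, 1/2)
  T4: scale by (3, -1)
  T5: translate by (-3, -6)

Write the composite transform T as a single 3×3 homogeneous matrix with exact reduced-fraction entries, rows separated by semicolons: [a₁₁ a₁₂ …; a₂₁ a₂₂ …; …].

T1 = [1 0 3; 0 1 4; 0 0 1]
T2·T1 = [1 0 3; 0 -1 -4; 0 0 1]
T3·…·T1 = [3/2 0 9/2; 0 -1/2 -2; 0 0 1]
T4·…·T1 = [9/2 0 27/2; 0 1/2 2; 0 0 1]
T5·…·T1 = [9/2 0 21/2; 0 1/2 -4; 0 0 1]

T = [9/2 0 21/2; 0 1/2 -4; 0 0 1]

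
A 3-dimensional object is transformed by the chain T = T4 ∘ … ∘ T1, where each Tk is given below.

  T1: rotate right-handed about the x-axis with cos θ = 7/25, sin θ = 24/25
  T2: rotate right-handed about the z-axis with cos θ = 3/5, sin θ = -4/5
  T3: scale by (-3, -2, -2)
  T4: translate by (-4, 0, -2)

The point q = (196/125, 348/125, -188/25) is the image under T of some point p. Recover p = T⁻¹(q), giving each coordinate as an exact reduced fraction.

p = (0, 2, 3)

T1 = [1 0 0 0; 0 7/25 -24/25 0; 0 24/25 7/25 0; 0 0 0 1]
T2·T1 = [3/5 28/125 -96/125 0; -4/5 21/125 -72/125 0; 0 24/25 7/25 0; 0 0 0 1]
T3·…·T1 = [-9/5 -84/125 288/125 0; 8/5 -42/125 144/125 0; 0 -48/25 -14/25 0; 0 0 0 1]
T4·…·T1 = [-9/5 -84/125 288/125 -4; 8/5 -42/125 144/125 0; 0 -48/25 -14/25 -2; 0 0 0 1]
det M = -12; M⁻¹ = [-1/5 2/5 0 -4/5; -28/375 -21/250 -12/25 -472/375; 32/125 36/125 -7/50 93/125; 0 0 0 1]
M⁻¹ · (196/125, 348/125, -188/25)ᵀ = (0, 2, 3)ᵀ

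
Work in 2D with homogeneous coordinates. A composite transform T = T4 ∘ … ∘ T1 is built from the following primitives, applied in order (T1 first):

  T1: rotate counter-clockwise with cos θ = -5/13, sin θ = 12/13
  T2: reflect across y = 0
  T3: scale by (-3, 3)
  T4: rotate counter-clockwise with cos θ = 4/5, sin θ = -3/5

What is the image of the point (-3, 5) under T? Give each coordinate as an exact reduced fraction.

T1 rotate counter-clockwise with cos θ = -5/13, sin θ = 12/13: (-3, 5) → (-45/13, -61/13)
T2 reflect across y = 0: (-45/13, -61/13) → (-45/13, 61/13)
T3 scale by (-3, 3): (-45/13, 61/13) → (135/13, 183/13)
T4 rotate counter-clockwise with cos θ = 4/5, sin θ = -3/5: (135/13, 183/13) → (1089/65, 327/65)

T(p) = (1089/65, 327/65)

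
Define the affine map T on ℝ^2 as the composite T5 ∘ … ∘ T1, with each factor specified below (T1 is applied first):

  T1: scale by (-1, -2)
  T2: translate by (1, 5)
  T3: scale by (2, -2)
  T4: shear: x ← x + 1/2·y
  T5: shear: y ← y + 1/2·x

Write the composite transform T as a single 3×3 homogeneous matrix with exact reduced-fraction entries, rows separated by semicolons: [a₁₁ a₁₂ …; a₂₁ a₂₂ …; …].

T = [-2 2 -3; -1 5 -23/2; 0 0 1]

T1 = [-1 0 0; 0 -2 0; 0 0 1]
T2·T1 = [-1 0 1; 0 -2 5; 0 0 1]
T3·…·T1 = [-2 0 2; 0 4 -10; 0 0 1]
T4·…·T1 = [-2 2 -3; 0 4 -10; 0 0 1]
T5·…·T1 = [-2 2 -3; -1 5 -23/2; 0 0 1]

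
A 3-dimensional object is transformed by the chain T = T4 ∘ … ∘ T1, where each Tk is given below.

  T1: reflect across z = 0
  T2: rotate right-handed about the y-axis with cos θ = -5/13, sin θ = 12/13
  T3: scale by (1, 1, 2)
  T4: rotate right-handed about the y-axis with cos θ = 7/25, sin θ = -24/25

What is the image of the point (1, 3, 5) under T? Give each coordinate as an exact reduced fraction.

T1 reflect across z = 0: (1, 3, 5) → (1, 3, -5)
T2 rotate right-handed about the y-axis with cos θ = -5/13, sin θ = 12/13: (1, 3, -5) → (-5, 3, 1)
T3 scale by (1, 1, 2): (-5, 3, 1) → (-5, 3, 2)
T4 rotate right-handed about the y-axis with cos θ = 7/25, sin θ = -24/25: (-5, 3, 2) → (-83/25, 3, -106/25)

T(p) = (-83/25, 3, -106/25)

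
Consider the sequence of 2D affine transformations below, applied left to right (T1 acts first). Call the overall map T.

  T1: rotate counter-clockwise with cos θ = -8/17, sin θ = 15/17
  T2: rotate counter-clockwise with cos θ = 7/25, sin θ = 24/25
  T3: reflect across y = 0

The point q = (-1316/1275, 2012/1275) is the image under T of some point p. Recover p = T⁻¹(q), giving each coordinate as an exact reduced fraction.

T1 = [-8/17 -15/17 0; 15/17 -8/17 0; 0 0 1]
T2·T1 = [-416/425 87/425 0; -87/425 -416/425 0; 0 0 1]
T3·…·T1 = [-416/425 87/425 0; 87/425 416/425 0; 0 0 1]
det M = -1; M⁻¹ = [-416/425 87/425 0; 87/425 416/425 0; 0 0 1]
M⁻¹ · (-1316/1275, 2012/1275)ᵀ = (4/3, 4/3)ᵀ

p = (4/3, 4/3)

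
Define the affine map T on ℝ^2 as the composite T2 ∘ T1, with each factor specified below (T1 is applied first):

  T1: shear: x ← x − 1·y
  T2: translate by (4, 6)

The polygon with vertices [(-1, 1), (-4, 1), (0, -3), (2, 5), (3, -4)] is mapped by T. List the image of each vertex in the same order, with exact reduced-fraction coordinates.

T1 shear: x ← x − 1·y: (-1, 1) → (-2, 1); (-4, 1) → (-5, 1); (0, -3) → (3, -3); (2, 5) → (-3, 5); (3, -4) → (7, -4)
T2 translate by (4, 6): (-2, 1) → (2, 7); (-5, 1) → (-1, 7); (3, -3) → (7, 3); (-3, 5) → (1, 11); (7, -4) → (11, 2)

image vertices: (2, 7), (-1, 7), (7, 3), (1, 11), (11, 2)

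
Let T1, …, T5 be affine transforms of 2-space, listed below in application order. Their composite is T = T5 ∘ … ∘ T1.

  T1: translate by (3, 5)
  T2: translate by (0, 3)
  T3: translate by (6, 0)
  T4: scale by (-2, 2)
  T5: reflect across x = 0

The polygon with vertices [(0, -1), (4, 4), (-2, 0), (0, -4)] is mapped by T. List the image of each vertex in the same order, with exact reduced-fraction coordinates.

image vertices: (18, 14), (26, 24), (14, 16), (18, 8)

T1 translate by (3, 5): (0, -1) → (3, 4); (4, 4) → (7, 9); (-2, 0) → (1, 5); (0, -4) → (3, 1)
T2 translate by (0, 3): (3, 4) → (3, 7); (7, 9) → (7, 12); (1, 5) → (1, 8); (3, 1) → (3, 4)
T3 translate by (6, 0): (3, 7) → (9, 7); (7, 12) → (13, 12); (1, 8) → (7, 8); (3, 4) → (9, 4)
T4 scale by (-2, 2): (9, 7) → (-18, 14); (13, 12) → (-26, 24); (7, 8) → (-14, 16); (9, 4) → (-18, 8)
T5 reflect across x = 0: (-18, 14) → (18, 14); (-26, 24) → (26, 24); (-14, 16) → (14, 16); (-18, 8) → (18, 8)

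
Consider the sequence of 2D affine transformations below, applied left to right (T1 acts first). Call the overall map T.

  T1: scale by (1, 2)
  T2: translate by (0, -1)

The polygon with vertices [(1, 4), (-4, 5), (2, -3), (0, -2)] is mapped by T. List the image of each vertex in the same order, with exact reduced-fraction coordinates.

image vertices: (1, 7), (-4, 9), (2, -7), (0, -5)

T1 scale by (1, 2): (1, 4) → (1, 8); (-4, 5) → (-4, 10); (2, -3) → (2, -6); (0, -2) → (0, -4)
T2 translate by (0, -1): (1, 8) → (1, 7); (-4, 10) → (-4, 9); (2, -6) → (2, -7); (0, -4) → (0, -5)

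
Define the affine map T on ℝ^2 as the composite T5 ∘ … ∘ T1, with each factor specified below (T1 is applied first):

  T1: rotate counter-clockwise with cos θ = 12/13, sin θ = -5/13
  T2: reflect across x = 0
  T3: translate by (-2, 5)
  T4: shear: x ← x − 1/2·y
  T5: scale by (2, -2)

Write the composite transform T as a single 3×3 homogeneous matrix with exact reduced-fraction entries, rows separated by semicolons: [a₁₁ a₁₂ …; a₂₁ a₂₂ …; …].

T = [-19/13 -22/13 -9; 10/13 -24/13 -10; 0 0 1]

T1 = [12/13 5/13 0; -5/13 12/13 0; 0 0 1]
T2·T1 = [-12/13 -5/13 0; -5/13 12/13 0; 0 0 1]
T3·…·T1 = [-12/13 -5/13 -2; -5/13 12/13 5; 0 0 1]
T4·…·T1 = [-19/26 -11/13 -9/2; -5/13 12/13 5; 0 0 1]
T5·…·T1 = [-19/13 -22/13 -9; 10/13 -24/13 -10; 0 0 1]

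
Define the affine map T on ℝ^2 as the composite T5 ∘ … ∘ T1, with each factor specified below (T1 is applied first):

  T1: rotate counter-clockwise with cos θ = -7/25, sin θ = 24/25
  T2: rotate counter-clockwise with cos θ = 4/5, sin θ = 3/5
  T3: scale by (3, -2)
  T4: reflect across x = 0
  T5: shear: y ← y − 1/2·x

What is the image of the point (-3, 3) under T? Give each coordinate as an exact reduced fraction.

T(p) = (-9/5, 93/10)

T1 rotate counter-clockwise with cos θ = -7/25, sin θ = 24/25: (-3, 3) → (-51/25, -93/25)
T2 rotate counter-clockwise with cos θ = 4/5, sin θ = 3/5: (-51/25, -93/25) → (3/5, -21/5)
T3 scale by (3, -2): (3/5, -21/5) → (9/5, 42/5)
T4 reflect across x = 0: (9/5, 42/5) → (-9/5, 42/5)
T5 shear: y ← y − 1/2·x: (-9/5, 42/5) → (-9/5, 93/10)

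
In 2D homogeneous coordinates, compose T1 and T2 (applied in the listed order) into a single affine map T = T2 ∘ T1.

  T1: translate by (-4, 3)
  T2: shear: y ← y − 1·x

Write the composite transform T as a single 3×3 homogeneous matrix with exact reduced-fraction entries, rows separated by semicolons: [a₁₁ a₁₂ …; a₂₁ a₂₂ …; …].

T1 = [1 0 -4; 0 1 3; 0 0 1]
T2·T1 = [1 0 -4; -1 1 7; 0 0 1]

T = [1 0 -4; -1 1 7; 0 0 1]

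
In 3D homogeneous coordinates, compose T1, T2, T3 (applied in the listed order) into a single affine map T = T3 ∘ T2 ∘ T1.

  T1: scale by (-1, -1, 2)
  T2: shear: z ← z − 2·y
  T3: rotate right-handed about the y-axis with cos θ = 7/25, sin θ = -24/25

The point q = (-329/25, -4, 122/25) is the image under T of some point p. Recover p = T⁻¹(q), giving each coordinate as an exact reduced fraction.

T1 = [-1 0 0 0; 0 -1 0 0; 0 0 2 0; 0 0 0 1]
T2·T1 = [-1 0 0 0; 0 -1 0 0; 0 2 2 0; 0 0 0 1]
T3·…·T1 = [-7/25 -48/25 -48/25 0; 0 -1 0 0; -24/25 14/25 14/25 0; 0 0 0 1]
det M = 2; M⁻¹ = [-7/25 0 -24/25 0; 0 -1 0 0; -12/25 1 7/50 0; 0 0 0 1]
M⁻¹ · (-329/25, -4, 122/25)ᵀ = (-1, 4, 3)ᵀ

p = (-1, 4, 3)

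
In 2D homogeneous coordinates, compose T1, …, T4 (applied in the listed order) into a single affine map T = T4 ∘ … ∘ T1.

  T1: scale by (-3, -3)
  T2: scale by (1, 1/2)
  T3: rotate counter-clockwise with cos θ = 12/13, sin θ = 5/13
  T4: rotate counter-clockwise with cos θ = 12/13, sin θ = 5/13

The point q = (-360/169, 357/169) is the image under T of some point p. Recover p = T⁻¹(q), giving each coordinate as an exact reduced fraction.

p = (0, -2)

T1 = [-3 0 0; 0 -3 0; 0 0 1]
T2·T1 = [-3 0 0; 0 -3/2 0; 0 0 1]
T3·…·T1 = [-36/13 15/26 0; -15/13 -18/13 0; 0 0 1]
T4·…·T1 = [-357/169 180/169 0; -360/169 -357/338 0; 0 0 1]
det M = 9/2; M⁻¹ = [-119/507 -40/169 0; 80/169 -238/507 0; 0 0 1]
M⁻¹ · (-360/169, 357/169)ᵀ = (0, -2)ᵀ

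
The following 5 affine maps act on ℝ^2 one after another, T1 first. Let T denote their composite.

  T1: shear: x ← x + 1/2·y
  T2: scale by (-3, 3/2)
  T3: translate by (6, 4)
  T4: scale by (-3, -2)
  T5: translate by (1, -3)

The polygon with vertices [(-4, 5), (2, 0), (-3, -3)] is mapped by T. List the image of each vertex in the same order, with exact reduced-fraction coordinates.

T1 shear: x ← x + 1/2·y: (-4, 5) → (-3/2, 5); (2, 0) → (2, 0); (-3, -3) → (-9/2, -3)
T2 scale by (-3, 3/2): (-3/2, 5) → (9/2, 15/2); (2, 0) → (-6, 0); (-9/2, -3) → (27/2, -9/2)
T3 translate by (6, 4): (9/2, 15/2) → (21/2, 23/2); (-6, 0) → (0, 4); (27/2, -9/2) → (39/2, -1/2)
T4 scale by (-3, -2): (21/2, 23/2) → (-63/2, -23); (0, 4) → (0, -8); (39/2, -1/2) → (-117/2, 1)
T5 translate by (1, -3): (-63/2, -23) → (-61/2, -26); (0, -8) → (1, -11); (-117/2, 1) → (-115/2, -2)

image vertices: (-61/2, -26), (1, -11), (-115/2, -2)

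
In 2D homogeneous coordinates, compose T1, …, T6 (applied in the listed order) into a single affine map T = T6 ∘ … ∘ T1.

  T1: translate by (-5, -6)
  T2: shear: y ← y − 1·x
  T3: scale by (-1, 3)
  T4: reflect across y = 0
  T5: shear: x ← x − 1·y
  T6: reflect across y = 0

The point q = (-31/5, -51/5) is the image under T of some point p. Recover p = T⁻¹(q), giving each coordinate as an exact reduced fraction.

p = (1, -7/5)

T1 = [1 0 -5; 0 1 -6; 0 0 1]
T2·T1 = [1 0 -5; -1 1 -1; 0 0 1]
T3·…·T1 = [-1 0 5; -3 3 -3; 0 0 1]
T4·…·T1 = [-1 0 5; 3 -3 3; 0 0 1]
T5·…·T1 = [-4 3 2; 3 -3 3; 0 0 1]
T6·…·T1 = [-4 3 2; -3 3 -3; 0 0 1]
det M = -3; M⁻¹ = [-1 1 5; -1 4/3 6; 0 0 1]
M⁻¹ · (-31/5, -51/5)ᵀ = (1, -7/5)ᵀ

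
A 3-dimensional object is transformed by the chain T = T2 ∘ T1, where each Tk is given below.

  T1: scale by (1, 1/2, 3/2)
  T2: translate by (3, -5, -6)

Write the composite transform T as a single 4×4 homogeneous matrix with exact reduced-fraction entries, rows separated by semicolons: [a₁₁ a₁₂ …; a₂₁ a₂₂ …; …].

T1 = [1 0 0 0; 0 1/2 0 0; 0 0 3/2 0; 0 0 0 1]
T2·T1 = [1 0 0 3; 0 1/2 0 -5; 0 0 3/2 -6; 0 0 0 1]

T = [1 0 0 3; 0 1/2 0 -5; 0 0 3/2 -6; 0 0 0 1]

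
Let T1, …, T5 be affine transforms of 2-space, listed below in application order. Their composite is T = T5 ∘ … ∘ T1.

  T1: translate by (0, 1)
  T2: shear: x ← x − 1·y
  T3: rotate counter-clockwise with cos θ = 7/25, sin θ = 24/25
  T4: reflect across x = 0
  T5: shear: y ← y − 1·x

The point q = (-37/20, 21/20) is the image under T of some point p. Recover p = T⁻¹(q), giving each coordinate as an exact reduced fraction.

T1 = [1 0 0; 0 1 1; 0 0 1]
T2·T1 = [1 -1 -1; 0 1 1; 0 0 1]
T3·…·T1 = [7/25 -31/25 -31/25; 24/25 -17/25 -17/25; 0 0 1]
T4·…·T1 = [-7/25 31/25 31/25; 24/25 -17/25 -17/25; 0 0 1]
T5·…·T1 = [-7/25 31/25 31/25; 31/25 -48/25 -48/25; 0 0 1]
det M = -1; M⁻¹ = [48/25 31/25 0; 31/25 7/25 -1; 0 0 1]
M⁻¹ · (-37/20, 21/20)ᵀ = (-9/4, -3)ᵀ

p = (-9/4, -3)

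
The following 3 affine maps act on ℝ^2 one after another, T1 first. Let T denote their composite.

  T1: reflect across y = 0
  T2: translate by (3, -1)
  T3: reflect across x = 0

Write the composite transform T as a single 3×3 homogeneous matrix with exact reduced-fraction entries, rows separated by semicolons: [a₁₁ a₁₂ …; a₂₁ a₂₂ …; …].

T1 = [1 0 0; 0 -1 0; 0 0 1]
T2·T1 = [1 0 3; 0 -1 -1; 0 0 1]
T3·…·T1 = [-1 0 -3; 0 -1 -1; 0 0 1]

T = [-1 0 -3; 0 -1 -1; 0 0 1]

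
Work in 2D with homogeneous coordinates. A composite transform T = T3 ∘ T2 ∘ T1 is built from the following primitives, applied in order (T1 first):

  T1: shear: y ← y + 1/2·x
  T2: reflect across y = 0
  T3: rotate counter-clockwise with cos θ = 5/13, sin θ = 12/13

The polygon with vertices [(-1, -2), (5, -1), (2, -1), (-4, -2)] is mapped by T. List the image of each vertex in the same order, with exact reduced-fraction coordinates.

image vertices: (-35/13, 1/26), (43/13, 105/26), (10/13, 24/13), (-68/13, -28/13)

T1 shear: y ← y + 1/2·x: (-1, -2) → (-1, -5/2); (5, -1) → (5, 3/2); (2, -1) → (2, 0); (-4, -2) → (-4, -4)
T2 reflect across y = 0: (-1, -5/2) → (-1, 5/2); (5, 3/2) → (5, -3/2); (2, 0) → (2, 0); (-4, -4) → (-4, 4)
T3 rotate counter-clockwise with cos θ = 5/13, sin θ = 12/13: (-1, 5/2) → (-35/13, 1/26); (5, -3/2) → (43/13, 105/26); (2, 0) → (10/13, 24/13); (-4, 4) → (-68/13, -28/13)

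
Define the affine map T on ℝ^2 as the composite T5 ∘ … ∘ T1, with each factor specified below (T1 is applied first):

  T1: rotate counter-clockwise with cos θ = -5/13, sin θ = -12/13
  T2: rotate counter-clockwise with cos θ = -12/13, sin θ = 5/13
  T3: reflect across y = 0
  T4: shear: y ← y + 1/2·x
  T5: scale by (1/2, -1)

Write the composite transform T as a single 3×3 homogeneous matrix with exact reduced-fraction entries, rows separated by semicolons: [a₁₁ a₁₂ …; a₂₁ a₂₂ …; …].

T = [60/169 -119/338 0; 59/169 359/338 0; 0 0 1]

T1 = [-5/13 12/13 0; -12/13 -5/13 0; 0 0 1]
T2·T1 = [120/169 -119/169 0; 119/169 120/169 0; 0 0 1]
T3·…·T1 = [120/169 -119/169 0; -119/169 -120/169 0; 0 0 1]
T4·…·T1 = [120/169 -119/169 0; -59/169 -359/338 0; 0 0 1]
T5·…·T1 = [60/169 -119/338 0; 59/169 359/338 0; 0 0 1]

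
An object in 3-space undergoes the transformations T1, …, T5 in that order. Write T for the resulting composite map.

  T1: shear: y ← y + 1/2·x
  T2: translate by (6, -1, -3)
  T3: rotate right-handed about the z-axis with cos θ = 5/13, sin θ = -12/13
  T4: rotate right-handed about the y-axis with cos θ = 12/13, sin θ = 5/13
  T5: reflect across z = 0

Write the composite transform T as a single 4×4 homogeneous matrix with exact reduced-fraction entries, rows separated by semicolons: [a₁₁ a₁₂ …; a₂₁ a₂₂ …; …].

T1 = [1 0 0 0; 1/2 1 0 0; 0 0 1 0; 0 0 0 1]
T2·T1 = [1 0 0 6; 1/2 1 0 -1; 0 0 1 -3; 0 0 0 1]
T3·…·T1 = [11/13 12/13 0 18/13; -19/26 5/13 0 -77/13; 0 0 1 -3; 0 0 0 1]
T4·…·T1 = [132/169 144/169 5/13 21/169; -19/26 5/13 0 -77/13; -55/169 -60/169 12/13 -558/169; 0 0 0 1]
T5·…·T1 = [132/169 144/169 5/13 21/169; -19/26 5/13 0 -77/13; 55/169 60/169 -12/13 558/169; 0 0 0 1]

T = [132/169 144/169 5/13 21/169; -19/26 5/13 0 -77/13; 55/169 60/169 -12/13 558/169; 0 0 0 1]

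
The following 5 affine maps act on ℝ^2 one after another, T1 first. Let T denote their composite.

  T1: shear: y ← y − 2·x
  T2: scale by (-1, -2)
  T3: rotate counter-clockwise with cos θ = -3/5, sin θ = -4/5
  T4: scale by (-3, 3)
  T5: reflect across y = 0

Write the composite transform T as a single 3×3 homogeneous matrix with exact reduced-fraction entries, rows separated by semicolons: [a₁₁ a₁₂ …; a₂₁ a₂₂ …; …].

T = [-57/5 24/5 0; 24/5 -18/5 0; 0 0 1]

T1 = [1 0 0; -2 1 0; 0 0 1]
T2·T1 = [-1 0 0; 4 -2 0; 0 0 1]
T3·…·T1 = [19/5 -8/5 0; -8/5 6/5 0; 0 0 1]
T4·…·T1 = [-57/5 24/5 0; -24/5 18/5 0; 0 0 1]
T5·…·T1 = [-57/5 24/5 0; 24/5 -18/5 0; 0 0 1]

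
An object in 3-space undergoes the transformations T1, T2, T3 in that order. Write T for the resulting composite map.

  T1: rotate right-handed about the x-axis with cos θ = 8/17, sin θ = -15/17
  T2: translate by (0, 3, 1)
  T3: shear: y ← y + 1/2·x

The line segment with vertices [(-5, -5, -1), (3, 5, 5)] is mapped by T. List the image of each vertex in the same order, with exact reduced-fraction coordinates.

image vertices: (-5, -93/34, 84/17), (3, 383/34, -18/17)

T1 rotate right-handed about the x-axis with cos θ = 8/17, sin θ = -15/17: (-5, -5, -1) → (-5, -55/17, 67/17); (3, 5, 5) → (3, 115/17, -35/17)
T2 translate by (0, 3, 1): (-5, -55/17, 67/17) → (-5, -4/17, 84/17); (3, 115/17, -35/17) → (3, 166/17, -18/17)
T3 shear: y ← y + 1/2·x: (-5, -4/17, 84/17) → (-5, -93/34, 84/17); (3, 166/17, -18/17) → (3, 383/34, -18/17)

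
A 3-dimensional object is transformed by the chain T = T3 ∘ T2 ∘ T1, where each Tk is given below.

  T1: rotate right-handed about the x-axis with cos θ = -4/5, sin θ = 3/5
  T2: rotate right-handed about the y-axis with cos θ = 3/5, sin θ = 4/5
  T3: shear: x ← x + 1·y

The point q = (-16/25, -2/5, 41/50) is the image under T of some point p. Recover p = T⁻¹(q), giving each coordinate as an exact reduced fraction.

T1 = [1 0 0 0; 0 -4/5 -3/5 0; 0 3/5 -4/5 0; 0 0 0 1]
T2·T1 = [3/5 12/25 -16/25 0; 0 -4/5 -3/5 0; -4/5 9/25 -12/25 0; 0 0 0 1]
T3·…·T1 = [3/5 -8/25 -31/25 0; 0 -4/5 -3/5 0; -4/5 9/25 -12/25 0; 0 0 0 1]
det M = 1; M⁻¹ = [3/5 -3/5 -4/5 0; 12/25 -32/25 9/25 0; -16/25 1/25 -12/25 0; 0 0 0 1]
M⁻¹ · (-16/25, -2/5, 41/50)ᵀ = (-4/5, 1/2, 0)ᵀ

p = (-4/5, 1/2, 0)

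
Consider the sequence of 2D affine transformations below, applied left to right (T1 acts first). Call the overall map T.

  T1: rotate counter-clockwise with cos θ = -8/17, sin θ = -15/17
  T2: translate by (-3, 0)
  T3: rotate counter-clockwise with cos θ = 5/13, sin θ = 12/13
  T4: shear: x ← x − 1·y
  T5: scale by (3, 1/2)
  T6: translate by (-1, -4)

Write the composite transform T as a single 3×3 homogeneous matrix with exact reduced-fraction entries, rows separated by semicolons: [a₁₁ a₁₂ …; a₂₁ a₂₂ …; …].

T1 = [-8/17 15/17 0; -15/17 -8/17 0; 0 0 1]
T2·T1 = [-8/17 15/17 -3; -15/17 -8/17 0; 0 0 1]
T3·…·T1 = [140/221 171/221 -15/13; -171/221 140/221 -36/13; 0 0 1]
T4·…·T1 = [311/221 31/221 21/13; -171/221 140/221 -36/13; 0 0 1]
T5·…·T1 = [933/221 93/221 63/13; -171/442 70/221 -18/13; 0 0 1]
T6·…·T1 = [933/221 93/221 50/13; -171/442 70/221 -70/13; 0 0 1]

T = [933/221 93/221 50/13; -171/442 70/221 -70/13; 0 0 1]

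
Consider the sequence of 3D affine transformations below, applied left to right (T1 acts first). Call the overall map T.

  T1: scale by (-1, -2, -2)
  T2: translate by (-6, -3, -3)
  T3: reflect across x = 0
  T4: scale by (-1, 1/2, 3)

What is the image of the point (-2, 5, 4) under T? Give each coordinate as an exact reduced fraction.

T1 scale by (-1, -2, -2): (-2, 5, 4) → (2, -10, -8)
T2 translate by (-6, -3, -3): (2, -10, -8) → (-4, -13, -11)
T3 reflect across x = 0: (-4, -13, -11) → (4, -13, -11)
T4 scale by (-1, 1/2, 3): (4, -13, -11) → (-4, -13/2, -33)

T(p) = (-4, -13/2, -33)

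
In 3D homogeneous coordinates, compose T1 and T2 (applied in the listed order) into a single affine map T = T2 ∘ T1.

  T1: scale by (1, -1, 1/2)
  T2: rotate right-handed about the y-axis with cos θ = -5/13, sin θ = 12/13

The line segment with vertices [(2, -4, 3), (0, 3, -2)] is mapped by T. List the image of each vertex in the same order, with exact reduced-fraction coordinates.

T1 scale by (1, -1, 1/2): (2, -4, 3) → (2, 4, 3/2); (0, 3, -2) → (0, -3, -1)
T2 rotate right-handed about the y-axis with cos θ = -5/13, sin θ = 12/13: (2, 4, 3/2) → (8/13, 4, -63/26); (0, -3, -1) → (-12/13, -3, 5/13)

image vertices: (8/13, 4, -63/26), (-12/13, -3, 5/13)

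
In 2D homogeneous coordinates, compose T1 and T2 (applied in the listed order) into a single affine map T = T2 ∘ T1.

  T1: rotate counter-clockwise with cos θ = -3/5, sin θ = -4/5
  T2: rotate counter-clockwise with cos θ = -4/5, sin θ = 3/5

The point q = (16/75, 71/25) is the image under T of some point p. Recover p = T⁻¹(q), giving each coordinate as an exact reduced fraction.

T1 = [-3/5 4/5 0; -4/5 -3/5 0; 0 0 1]
T2·T1 = [24/25 -7/25 0; 7/25 24/25 0; 0 0 1]
det M = 1; M⁻¹ = [24/25 7/25 0; -7/25 24/25 0; 0 0 1]
M⁻¹ · (16/75, 71/25)ᵀ = (1, 8/3)ᵀ

p = (1, 8/3)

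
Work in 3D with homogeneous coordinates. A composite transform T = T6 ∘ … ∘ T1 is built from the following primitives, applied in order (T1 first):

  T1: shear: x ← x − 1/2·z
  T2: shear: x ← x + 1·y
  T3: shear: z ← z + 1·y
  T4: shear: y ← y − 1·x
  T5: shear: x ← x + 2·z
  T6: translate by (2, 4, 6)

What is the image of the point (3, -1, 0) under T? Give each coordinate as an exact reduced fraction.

T(p) = (2, 1, 5)

T1 shear: x ← x − 1/2·z: (3, -1, 0) → (3, -1, 0)
T2 shear: x ← x + 1·y: (3, -1, 0) → (2, -1, 0)
T3 shear: z ← z + 1·y: (2, -1, 0) → (2, -1, -1)
T4 shear: y ← y − 1·x: (2, -1, -1) → (2, -3, -1)
T5 shear: x ← x + 2·z: (2, -3, -1) → (0, -3, -1)
T6 translate by (2, 4, 6): (0, -3, -1) → (2, 1, 5)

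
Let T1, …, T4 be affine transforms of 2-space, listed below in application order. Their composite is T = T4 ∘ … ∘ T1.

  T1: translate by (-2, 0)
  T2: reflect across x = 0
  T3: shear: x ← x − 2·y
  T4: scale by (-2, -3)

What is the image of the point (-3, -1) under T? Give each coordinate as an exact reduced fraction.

T1 translate by (-2, 0): (-3, -1) → (-5, -1)
T2 reflect across x = 0: (-5, -1) → (5, -1)
T3 shear: x ← x − 2·y: (5, -1) → (7, -1)
T4 scale by (-2, -3): (7, -1) → (-14, 3)

T(p) = (-14, 3)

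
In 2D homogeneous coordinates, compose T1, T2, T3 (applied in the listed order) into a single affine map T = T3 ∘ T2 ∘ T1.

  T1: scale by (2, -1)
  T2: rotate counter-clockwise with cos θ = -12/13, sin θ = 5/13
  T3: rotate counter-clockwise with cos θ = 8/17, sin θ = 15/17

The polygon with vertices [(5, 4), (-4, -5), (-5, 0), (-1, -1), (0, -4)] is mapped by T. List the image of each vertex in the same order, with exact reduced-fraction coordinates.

T1 scale by (2, -1): (5, 4) → (10, -4); (-4, -5) → (-8, 5); (-5, 0) → (-10, 0); (-1, -1) → (-2, 1); (0, -4) → (0, 4)
T2 rotate counter-clockwise with cos θ = -12/13, sin θ = 5/13: (10, -4) → (-100/13, 98/13); (-8, 5) → (71/13, -100/13); (-10, 0) → (120/13, -50/13); (-2, 1) → (19/13, -22/13); (0, 4) → (-20/13, -48/13)
T3 rotate counter-clockwise with cos θ = 8/17, sin θ = 15/17: (-100/13, 98/13) → (-2270/221, -716/221); (71/13, -100/13) → (2068/221, 265/221); (120/13, -50/13) → (1710/221, 1400/221); (19/13, -22/13) → (482/221, 109/221); (-20/13, -48/13) → (560/221, -684/221)

image vertices: (-2270/221, -716/221), (2068/221, 265/221), (1710/221, 1400/221), (482/221, 109/221), (560/221, -684/221)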